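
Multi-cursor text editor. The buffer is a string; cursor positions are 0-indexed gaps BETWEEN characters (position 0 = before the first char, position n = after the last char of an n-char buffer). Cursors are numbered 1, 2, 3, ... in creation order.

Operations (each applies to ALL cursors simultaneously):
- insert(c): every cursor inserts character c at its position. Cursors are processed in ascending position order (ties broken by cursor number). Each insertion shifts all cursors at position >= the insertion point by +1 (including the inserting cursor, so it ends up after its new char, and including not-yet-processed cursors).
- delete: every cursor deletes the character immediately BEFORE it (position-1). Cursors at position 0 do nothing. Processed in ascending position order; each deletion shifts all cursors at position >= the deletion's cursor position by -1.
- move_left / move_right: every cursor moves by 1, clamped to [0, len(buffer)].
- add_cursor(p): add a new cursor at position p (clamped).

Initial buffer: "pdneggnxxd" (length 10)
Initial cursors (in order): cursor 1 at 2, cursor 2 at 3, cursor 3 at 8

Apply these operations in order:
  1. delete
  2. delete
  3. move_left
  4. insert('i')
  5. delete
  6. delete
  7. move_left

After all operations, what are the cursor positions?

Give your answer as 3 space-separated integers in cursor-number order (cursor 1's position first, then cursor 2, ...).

After op 1 (delete): buffer="peggnxd" (len 7), cursors c1@1 c2@1 c3@5, authorship .......
After op 2 (delete): buffer="eggxd" (len 5), cursors c1@0 c2@0 c3@3, authorship .....
After op 3 (move_left): buffer="eggxd" (len 5), cursors c1@0 c2@0 c3@2, authorship .....
After op 4 (insert('i')): buffer="iiegigxd" (len 8), cursors c1@2 c2@2 c3@5, authorship 12..3...
After op 5 (delete): buffer="eggxd" (len 5), cursors c1@0 c2@0 c3@2, authorship .....
After op 6 (delete): buffer="egxd" (len 4), cursors c1@0 c2@0 c3@1, authorship ....
After op 7 (move_left): buffer="egxd" (len 4), cursors c1@0 c2@0 c3@0, authorship ....

Answer: 0 0 0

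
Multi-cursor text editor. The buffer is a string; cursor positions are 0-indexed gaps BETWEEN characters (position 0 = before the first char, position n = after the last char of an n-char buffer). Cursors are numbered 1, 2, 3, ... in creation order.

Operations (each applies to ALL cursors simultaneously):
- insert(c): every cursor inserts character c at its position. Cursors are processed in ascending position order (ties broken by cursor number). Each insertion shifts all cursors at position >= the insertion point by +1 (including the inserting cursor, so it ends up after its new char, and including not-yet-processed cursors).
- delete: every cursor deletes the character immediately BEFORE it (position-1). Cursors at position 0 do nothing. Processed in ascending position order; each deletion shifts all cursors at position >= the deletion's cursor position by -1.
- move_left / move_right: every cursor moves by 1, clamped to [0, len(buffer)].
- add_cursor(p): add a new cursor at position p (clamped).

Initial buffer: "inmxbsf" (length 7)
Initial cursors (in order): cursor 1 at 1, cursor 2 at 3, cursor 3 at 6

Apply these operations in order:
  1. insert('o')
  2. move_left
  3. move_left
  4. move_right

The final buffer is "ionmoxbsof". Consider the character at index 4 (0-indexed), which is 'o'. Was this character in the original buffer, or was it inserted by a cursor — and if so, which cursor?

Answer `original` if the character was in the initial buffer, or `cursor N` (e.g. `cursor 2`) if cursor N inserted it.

Answer: cursor 2

Derivation:
After op 1 (insert('o')): buffer="ionmoxbsof" (len 10), cursors c1@2 c2@5 c3@9, authorship .1..2...3.
After op 2 (move_left): buffer="ionmoxbsof" (len 10), cursors c1@1 c2@4 c3@8, authorship .1..2...3.
After op 3 (move_left): buffer="ionmoxbsof" (len 10), cursors c1@0 c2@3 c3@7, authorship .1..2...3.
After op 4 (move_right): buffer="ionmoxbsof" (len 10), cursors c1@1 c2@4 c3@8, authorship .1..2...3.
Authorship (.=original, N=cursor N): . 1 . . 2 . . . 3 .
Index 4: author = 2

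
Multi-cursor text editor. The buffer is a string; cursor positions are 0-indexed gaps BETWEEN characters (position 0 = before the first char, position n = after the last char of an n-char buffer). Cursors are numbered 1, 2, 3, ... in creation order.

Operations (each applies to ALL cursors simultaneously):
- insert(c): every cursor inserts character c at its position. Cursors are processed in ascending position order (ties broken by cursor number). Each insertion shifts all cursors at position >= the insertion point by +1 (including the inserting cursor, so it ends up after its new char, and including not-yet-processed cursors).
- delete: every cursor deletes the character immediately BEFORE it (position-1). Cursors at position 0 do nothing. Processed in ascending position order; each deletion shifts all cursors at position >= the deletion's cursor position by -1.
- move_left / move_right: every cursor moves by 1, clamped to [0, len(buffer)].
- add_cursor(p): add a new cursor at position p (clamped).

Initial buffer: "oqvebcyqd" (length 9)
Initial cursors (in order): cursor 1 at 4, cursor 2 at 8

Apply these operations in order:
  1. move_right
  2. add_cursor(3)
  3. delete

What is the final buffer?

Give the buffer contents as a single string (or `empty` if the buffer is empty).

After op 1 (move_right): buffer="oqvebcyqd" (len 9), cursors c1@5 c2@9, authorship .........
After op 2 (add_cursor(3)): buffer="oqvebcyqd" (len 9), cursors c3@3 c1@5 c2@9, authorship .........
After op 3 (delete): buffer="oqecyq" (len 6), cursors c3@2 c1@3 c2@6, authorship ......

Answer: oqecyq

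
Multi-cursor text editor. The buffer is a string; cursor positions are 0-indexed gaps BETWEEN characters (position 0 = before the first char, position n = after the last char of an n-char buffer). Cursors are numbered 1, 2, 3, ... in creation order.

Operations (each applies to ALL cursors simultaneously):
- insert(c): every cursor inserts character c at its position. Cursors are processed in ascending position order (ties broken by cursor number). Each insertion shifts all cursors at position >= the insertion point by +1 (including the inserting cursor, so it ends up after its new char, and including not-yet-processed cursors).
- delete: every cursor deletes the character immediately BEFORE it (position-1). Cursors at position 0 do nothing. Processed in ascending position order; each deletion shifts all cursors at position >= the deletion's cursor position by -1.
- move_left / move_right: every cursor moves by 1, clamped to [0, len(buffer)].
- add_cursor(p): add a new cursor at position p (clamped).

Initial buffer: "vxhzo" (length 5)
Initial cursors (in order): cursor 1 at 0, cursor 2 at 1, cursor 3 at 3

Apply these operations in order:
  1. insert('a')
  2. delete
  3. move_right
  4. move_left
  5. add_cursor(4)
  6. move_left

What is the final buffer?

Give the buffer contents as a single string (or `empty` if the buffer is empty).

Answer: vxhzo

Derivation:
After op 1 (insert('a')): buffer="avaxhazo" (len 8), cursors c1@1 c2@3 c3@6, authorship 1.2..3..
After op 2 (delete): buffer="vxhzo" (len 5), cursors c1@0 c2@1 c3@3, authorship .....
After op 3 (move_right): buffer="vxhzo" (len 5), cursors c1@1 c2@2 c3@4, authorship .....
After op 4 (move_left): buffer="vxhzo" (len 5), cursors c1@0 c2@1 c3@3, authorship .....
After op 5 (add_cursor(4)): buffer="vxhzo" (len 5), cursors c1@0 c2@1 c3@3 c4@4, authorship .....
After op 6 (move_left): buffer="vxhzo" (len 5), cursors c1@0 c2@0 c3@2 c4@3, authorship .....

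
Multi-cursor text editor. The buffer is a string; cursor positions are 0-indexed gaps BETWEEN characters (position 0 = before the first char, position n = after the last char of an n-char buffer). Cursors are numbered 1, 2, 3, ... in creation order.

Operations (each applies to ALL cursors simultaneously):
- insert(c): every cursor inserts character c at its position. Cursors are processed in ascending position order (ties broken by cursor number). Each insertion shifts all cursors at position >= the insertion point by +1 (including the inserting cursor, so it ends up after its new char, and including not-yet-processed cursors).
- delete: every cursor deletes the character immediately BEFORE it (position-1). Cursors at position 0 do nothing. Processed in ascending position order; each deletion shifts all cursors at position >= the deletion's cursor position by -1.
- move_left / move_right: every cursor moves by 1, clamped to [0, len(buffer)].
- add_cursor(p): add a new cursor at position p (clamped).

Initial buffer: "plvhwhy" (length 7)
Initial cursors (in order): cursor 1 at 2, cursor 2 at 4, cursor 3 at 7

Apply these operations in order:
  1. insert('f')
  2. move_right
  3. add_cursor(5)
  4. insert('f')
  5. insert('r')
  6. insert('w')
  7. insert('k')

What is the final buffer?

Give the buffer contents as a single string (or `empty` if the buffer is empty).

Answer: plfvfrwkhfrwkfwfrwkhyffrwk

Derivation:
After op 1 (insert('f')): buffer="plfvhfwhyf" (len 10), cursors c1@3 c2@6 c3@10, authorship ..1..2...3
After op 2 (move_right): buffer="plfvhfwhyf" (len 10), cursors c1@4 c2@7 c3@10, authorship ..1..2...3
After op 3 (add_cursor(5)): buffer="plfvhfwhyf" (len 10), cursors c1@4 c4@5 c2@7 c3@10, authorship ..1..2...3
After op 4 (insert('f')): buffer="plfvfhffwfhyff" (len 14), cursors c1@5 c4@7 c2@10 c3@14, authorship ..1.1.42.2..33
After op 5 (insert('r')): buffer="plfvfrhfrfwfrhyffr" (len 18), cursors c1@6 c4@9 c2@13 c3@18, authorship ..1.11.442.22..333
After op 6 (insert('w')): buffer="plfvfrwhfrwfwfrwhyffrw" (len 22), cursors c1@7 c4@11 c2@16 c3@22, authorship ..1.111.4442.222..3333
After op 7 (insert('k')): buffer="plfvfrwkhfrwkfwfrwkhyffrwk" (len 26), cursors c1@8 c4@13 c2@19 c3@26, authorship ..1.1111.44442.2222..33333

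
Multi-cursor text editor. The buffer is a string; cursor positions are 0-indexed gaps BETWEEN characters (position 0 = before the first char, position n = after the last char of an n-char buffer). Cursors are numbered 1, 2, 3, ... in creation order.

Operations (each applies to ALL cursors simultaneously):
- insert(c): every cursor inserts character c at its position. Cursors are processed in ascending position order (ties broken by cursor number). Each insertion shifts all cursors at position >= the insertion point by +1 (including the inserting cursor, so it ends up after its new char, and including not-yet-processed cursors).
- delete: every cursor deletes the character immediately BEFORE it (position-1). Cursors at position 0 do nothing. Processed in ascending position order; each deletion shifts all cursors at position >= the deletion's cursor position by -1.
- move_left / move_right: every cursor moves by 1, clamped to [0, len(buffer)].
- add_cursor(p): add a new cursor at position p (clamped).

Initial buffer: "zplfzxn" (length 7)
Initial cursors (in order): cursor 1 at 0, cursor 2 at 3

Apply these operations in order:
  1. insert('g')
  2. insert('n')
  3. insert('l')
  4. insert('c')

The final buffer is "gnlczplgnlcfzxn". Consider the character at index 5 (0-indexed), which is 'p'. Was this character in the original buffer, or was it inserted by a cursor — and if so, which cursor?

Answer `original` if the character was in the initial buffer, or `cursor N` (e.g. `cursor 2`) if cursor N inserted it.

Answer: original

Derivation:
After op 1 (insert('g')): buffer="gzplgfzxn" (len 9), cursors c1@1 c2@5, authorship 1...2....
After op 2 (insert('n')): buffer="gnzplgnfzxn" (len 11), cursors c1@2 c2@7, authorship 11...22....
After op 3 (insert('l')): buffer="gnlzplgnlfzxn" (len 13), cursors c1@3 c2@9, authorship 111...222....
After op 4 (insert('c')): buffer="gnlczplgnlcfzxn" (len 15), cursors c1@4 c2@11, authorship 1111...2222....
Authorship (.=original, N=cursor N): 1 1 1 1 . . . 2 2 2 2 . . . .
Index 5: author = original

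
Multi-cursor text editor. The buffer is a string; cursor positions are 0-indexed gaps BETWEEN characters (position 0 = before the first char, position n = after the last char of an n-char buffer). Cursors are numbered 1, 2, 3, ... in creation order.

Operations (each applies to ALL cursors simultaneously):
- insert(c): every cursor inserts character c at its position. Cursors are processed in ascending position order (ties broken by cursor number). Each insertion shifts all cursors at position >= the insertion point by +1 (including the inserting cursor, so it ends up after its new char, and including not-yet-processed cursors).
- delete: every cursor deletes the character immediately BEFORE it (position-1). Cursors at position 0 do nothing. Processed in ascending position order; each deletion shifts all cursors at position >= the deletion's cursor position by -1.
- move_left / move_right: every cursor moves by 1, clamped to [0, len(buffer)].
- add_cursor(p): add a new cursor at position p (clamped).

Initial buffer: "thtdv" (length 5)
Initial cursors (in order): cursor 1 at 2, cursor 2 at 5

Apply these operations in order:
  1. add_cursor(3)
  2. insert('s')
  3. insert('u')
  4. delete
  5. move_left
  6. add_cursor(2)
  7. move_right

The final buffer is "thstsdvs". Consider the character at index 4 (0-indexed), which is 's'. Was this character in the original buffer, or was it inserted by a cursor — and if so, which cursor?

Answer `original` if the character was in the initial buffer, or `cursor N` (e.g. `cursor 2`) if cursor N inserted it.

Answer: cursor 3

Derivation:
After op 1 (add_cursor(3)): buffer="thtdv" (len 5), cursors c1@2 c3@3 c2@5, authorship .....
After op 2 (insert('s')): buffer="thstsdvs" (len 8), cursors c1@3 c3@5 c2@8, authorship ..1.3..2
After op 3 (insert('u')): buffer="thsutsudvsu" (len 11), cursors c1@4 c3@7 c2@11, authorship ..11.33..22
After op 4 (delete): buffer="thstsdvs" (len 8), cursors c1@3 c3@5 c2@8, authorship ..1.3..2
After op 5 (move_left): buffer="thstsdvs" (len 8), cursors c1@2 c3@4 c2@7, authorship ..1.3..2
After op 6 (add_cursor(2)): buffer="thstsdvs" (len 8), cursors c1@2 c4@2 c3@4 c2@7, authorship ..1.3..2
After op 7 (move_right): buffer="thstsdvs" (len 8), cursors c1@3 c4@3 c3@5 c2@8, authorship ..1.3..2
Authorship (.=original, N=cursor N): . . 1 . 3 . . 2
Index 4: author = 3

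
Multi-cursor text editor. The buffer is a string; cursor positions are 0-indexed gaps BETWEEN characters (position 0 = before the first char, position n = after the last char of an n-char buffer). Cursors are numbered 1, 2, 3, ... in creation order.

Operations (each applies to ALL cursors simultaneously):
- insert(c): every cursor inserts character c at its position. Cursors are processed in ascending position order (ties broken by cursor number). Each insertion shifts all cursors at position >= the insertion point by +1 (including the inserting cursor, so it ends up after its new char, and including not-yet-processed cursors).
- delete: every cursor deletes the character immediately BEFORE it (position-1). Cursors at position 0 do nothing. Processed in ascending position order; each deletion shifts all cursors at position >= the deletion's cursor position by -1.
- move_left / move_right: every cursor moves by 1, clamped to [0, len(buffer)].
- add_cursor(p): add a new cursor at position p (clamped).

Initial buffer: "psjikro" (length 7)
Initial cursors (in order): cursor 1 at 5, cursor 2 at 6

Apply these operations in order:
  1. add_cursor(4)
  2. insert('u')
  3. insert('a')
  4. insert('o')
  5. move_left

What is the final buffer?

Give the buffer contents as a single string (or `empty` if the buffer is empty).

After op 1 (add_cursor(4)): buffer="psjikro" (len 7), cursors c3@4 c1@5 c2@6, authorship .......
After op 2 (insert('u')): buffer="psjiukuruo" (len 10), cursors c3@5 c1@7 c2@9, authorship ....3.1.2.
After op 3 (insert('a')): buffer="psjiuakuaruao" (len 13), cursors c3@6 c1@9 c2@12, authorship ....33.11.22.
After op 4 (insert('o')): buffer="psjiuaokuaoruaoo" (len 16), cursors c3@7 c1@11 c2@15, authorship ....333.111.222.
After op 5 (move_left): buffer="psjiuaokuaoruaoo" (len 16), cursors c3@6 c1@10 c2@14, authorship ....333.111.222.

Answer: psjiuaokuaoruaoo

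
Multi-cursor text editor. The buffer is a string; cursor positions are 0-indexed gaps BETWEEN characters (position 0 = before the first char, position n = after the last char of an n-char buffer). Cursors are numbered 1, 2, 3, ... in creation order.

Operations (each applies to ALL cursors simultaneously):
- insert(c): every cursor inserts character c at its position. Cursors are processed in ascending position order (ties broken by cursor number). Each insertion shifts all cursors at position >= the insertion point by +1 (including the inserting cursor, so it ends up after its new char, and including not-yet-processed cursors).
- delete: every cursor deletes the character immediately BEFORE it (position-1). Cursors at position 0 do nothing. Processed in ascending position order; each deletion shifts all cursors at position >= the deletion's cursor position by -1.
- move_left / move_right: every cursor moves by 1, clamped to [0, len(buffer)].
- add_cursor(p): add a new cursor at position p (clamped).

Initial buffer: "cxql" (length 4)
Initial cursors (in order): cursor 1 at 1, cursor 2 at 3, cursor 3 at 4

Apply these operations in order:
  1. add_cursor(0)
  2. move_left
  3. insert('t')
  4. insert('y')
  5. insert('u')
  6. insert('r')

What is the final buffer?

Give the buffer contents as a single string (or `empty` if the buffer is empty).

After op 1 (add_cursor(0)): buffer="cxql" (len 4), cursors c4@0 c1@1 c2@3 c3@4, authorship ....
After op 2 (move_left): buffer="cxql" (len 4), cursors c1@0 c4@0 c2@2 c3@3, authorship ....
After op 3 (insert('t')): buffer="ttcxtqtl" (len 8), cursors c1@2 c4@2 c2@5 c3@7, authorship 14..2.3.
After op 4 (insert('y')): buffer="ttyycxtyqtyl" (len 12), cursors c1@4 c4@4 c2@8 c3@11, authorship 1414..22.33.
After op 5 (insert('u')): buffer="ttyyuucxtyuqtyul" (len 16), cursors c1@6 c4@6 c2@11 c3@15, authorship 141414..222.333.
After op 6 (insert('r')): buffer="ttyyuurrcxtyurqtyurl" (len 20), cursors c1@8 c4@8 c2@14 c3@19, authorship 14141414..2222.3333.

Answer: ttyyuurrcxtyurqtyurl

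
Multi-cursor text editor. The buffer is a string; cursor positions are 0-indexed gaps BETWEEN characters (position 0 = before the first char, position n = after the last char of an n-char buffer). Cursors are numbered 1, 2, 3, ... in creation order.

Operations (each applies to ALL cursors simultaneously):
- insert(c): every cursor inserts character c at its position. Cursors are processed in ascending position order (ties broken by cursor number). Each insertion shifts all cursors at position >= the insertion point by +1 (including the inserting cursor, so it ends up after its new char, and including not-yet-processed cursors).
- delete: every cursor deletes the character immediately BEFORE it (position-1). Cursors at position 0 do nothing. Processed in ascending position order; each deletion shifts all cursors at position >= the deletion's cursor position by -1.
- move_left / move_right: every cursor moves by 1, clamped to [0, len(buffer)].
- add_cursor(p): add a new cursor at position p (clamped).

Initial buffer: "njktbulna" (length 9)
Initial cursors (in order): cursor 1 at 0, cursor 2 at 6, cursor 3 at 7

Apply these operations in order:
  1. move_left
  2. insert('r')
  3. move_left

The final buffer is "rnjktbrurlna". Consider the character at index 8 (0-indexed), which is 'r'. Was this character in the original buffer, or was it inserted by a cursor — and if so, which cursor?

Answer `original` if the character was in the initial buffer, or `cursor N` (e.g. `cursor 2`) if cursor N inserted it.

After op 1 (move_left): buffer="njktbulna" (len 9), cursors c1@0 c2@5 c3@6, authorship .........
After op 2 (insert('r')): buffer="rnjktbrurlna" (len 12), cursors c1@1 c2@7 c3@9, authorship 1.....2.3...
After op 3 (move_left): buffer="rnjktbrurlna" (len 12), cursors c1@0 c2@6 c3@8, authorship 1.....2.3...
Authorship (.=original, N=cursor N): 1 . . . . . 2 . 3 . . .
Index 8: author = 3

Answer: cursor 3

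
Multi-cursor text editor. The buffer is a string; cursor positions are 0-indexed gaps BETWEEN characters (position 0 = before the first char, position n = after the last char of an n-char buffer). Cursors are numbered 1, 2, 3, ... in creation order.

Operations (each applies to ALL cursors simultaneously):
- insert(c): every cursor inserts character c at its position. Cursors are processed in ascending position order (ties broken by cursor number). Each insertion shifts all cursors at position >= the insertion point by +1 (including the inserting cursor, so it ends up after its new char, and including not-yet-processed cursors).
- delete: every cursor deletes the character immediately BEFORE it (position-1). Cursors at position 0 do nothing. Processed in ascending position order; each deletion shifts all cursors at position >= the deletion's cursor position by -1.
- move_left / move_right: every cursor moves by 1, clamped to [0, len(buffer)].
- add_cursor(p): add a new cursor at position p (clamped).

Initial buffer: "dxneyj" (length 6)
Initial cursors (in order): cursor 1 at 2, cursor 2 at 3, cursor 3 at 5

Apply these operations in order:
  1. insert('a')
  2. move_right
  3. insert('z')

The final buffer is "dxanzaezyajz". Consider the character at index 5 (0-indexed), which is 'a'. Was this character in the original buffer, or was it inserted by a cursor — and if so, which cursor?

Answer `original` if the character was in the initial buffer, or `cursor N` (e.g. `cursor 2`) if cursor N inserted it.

Answer: cursor 2

Derivation:
After op 1 (insert('a')): buffer="dxanaeyaj" (len 9), cursors c1@3 c2@5 c3@8, authorship ..1.2..3.
After op 2 (move_right): buffer="dxanaeyaj" (len 9), cursors c1@4 c2@6 c3@9, authorship ..1.2..3.
After op 3 (insert('z')): buffer="dxanzaezyajz" (len 12), cursors c1@5 c2@8 c3@12, authorship ..1.12.2.3.3
Authorship (.=original, N=cursor N): . . 1 . 1 2 . 2 . 3 . 3
Index 5: author = 2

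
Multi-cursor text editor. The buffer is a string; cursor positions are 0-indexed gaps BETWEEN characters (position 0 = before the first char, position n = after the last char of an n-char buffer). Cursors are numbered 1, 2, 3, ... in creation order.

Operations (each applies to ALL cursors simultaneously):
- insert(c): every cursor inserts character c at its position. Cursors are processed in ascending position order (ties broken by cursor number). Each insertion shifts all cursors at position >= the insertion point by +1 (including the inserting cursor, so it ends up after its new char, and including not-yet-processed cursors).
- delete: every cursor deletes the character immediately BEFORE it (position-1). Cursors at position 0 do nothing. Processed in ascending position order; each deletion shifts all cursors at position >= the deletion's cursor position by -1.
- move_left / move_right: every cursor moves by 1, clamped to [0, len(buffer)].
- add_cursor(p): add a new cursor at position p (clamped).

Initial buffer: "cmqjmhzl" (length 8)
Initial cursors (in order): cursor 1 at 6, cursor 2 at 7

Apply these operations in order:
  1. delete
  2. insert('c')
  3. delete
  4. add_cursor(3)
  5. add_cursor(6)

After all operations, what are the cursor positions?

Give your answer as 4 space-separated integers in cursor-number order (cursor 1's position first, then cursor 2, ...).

Answer: 5 5 3 6

Derivation:
After op 1 (delete): buffer="cmqjml" (len 6), cursors c1@5 c2@5, authorship ......
After op 2 (insert('c')): buffer="cmqjmccl" (len 8), cursors c1@7 c2@7, authorship .....12.
After op 3 (delete): buffer="cmqjml" (len 6), cursors c1@5 c2@5, authorship ......
After op 4 (add_cursor(3)): buffer="cmqjml" (len 6), cursors c3@3 c1@5 c2@5, authorship ......
After op 5 (add_cursor(6)): buffer="cmqjml" (len 6), cursors c3@3 c1@5 c2@5 c4@6, authorship ......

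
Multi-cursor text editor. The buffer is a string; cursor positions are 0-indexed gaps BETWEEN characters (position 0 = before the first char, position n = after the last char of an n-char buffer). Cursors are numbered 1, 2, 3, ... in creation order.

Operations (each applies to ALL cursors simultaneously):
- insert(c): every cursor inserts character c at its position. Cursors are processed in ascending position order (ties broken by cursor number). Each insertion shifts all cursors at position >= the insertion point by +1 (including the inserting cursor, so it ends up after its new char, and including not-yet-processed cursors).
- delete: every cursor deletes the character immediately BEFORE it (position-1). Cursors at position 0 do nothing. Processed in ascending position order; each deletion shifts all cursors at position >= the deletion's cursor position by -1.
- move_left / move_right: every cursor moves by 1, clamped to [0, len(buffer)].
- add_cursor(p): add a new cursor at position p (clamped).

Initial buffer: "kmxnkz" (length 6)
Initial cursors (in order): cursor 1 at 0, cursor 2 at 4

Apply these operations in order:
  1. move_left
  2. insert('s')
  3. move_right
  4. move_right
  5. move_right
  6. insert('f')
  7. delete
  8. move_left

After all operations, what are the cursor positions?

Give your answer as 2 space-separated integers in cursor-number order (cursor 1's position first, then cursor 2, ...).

Answer: 3 7

Derivation:
After op 1 (move_left): buffer="kmxnkz" (len 6), cursors c1@0 c2@3, authorship ......
After op 2 (insert('s')): buffer="skmxsnkz" (len 8), cursors c1@1 c2@5, authorship 1...2...
After op 3 (move_right): buffer="skmxsnkz" (len 8), cursors c1@2 c2@6, authorship 1...2...
After op 4 (move_right): buffer="skmxsnkz" (len 8), cursors c1@3 c2@7, authorship 1...2...
After op 5 (move_right): buffer="skmxsnkz" (len 8), cursors c1@4 c2@8, authorship 1...2...
After op 6 (insert('f')): buffer="skmxfsnkzf" (len 10), cursors c1@5 c2@10, authorship 1...12...2
After op 7 (delete): buffer="skmxsnkz" (len 8), cursors c1@4 c2@8, authorship 1...2...
After op 8 (move_left): buffer="skmxsnkz" (len 8), cursors c1@3 c2@7, authorship 1...2...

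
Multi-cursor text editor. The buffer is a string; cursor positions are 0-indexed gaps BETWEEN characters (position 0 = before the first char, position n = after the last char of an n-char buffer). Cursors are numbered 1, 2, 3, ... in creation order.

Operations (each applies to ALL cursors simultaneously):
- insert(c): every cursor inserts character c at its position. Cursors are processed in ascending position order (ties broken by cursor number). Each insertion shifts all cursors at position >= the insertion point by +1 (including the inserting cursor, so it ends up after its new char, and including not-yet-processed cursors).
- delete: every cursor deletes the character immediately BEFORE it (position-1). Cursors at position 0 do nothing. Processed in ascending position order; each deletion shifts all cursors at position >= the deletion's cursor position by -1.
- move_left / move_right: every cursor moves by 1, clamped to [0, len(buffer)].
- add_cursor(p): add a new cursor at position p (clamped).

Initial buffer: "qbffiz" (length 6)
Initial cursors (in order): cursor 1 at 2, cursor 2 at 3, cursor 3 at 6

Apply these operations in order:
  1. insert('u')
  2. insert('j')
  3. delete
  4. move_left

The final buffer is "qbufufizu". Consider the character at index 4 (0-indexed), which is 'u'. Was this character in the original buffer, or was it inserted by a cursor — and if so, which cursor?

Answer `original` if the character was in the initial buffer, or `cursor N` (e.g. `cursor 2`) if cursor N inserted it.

Answer: cursor 2

Derivation:
After op 1 (insert('u')): buffer="qbufufizu" (len 9), cursors c1@3 c2@5 c3@9, authorship ..1.2...3
After op 2 (insert('j')): buffer="qbujfujfizuj" (len 12), cursors c1@4 c2@7 c3@12, authorship ..11.22...33
After op 3 (delete): buffer="qbufufizu" (len 9), cursors c1@3 c2@5 c3@9, authorship ..1.2...3
After op 4 (move_left): buffer="qbufufizu" (len 9), cursors c1@2 c2@4 c3@8, authorship ..1.2...3
Authorship (.=original, N=cursor N): . . 1 . 2 . . . 3
Index 4: author = 2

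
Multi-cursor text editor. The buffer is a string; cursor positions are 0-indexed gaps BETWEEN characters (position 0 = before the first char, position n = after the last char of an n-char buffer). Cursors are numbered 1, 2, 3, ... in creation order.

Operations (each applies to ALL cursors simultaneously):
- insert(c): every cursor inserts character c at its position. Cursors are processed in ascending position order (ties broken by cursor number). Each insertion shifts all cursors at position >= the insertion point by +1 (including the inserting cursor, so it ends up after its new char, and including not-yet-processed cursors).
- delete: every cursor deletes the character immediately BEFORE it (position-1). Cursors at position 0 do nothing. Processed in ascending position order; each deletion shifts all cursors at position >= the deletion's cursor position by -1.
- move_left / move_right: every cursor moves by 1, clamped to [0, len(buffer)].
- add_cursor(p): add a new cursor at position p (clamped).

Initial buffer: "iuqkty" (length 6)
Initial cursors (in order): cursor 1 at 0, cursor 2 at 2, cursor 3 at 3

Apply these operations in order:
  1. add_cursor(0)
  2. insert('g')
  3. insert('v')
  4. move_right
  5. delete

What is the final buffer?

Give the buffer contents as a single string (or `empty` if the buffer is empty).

Answer: ggvugvgvty

Derivation:
After op 1 (add_cursor(0)): buffer="iuqkty" (len 6), cursors c1@0 c4@0 c2@2 c3@3, authorship ......
After op 2 (insert('g')): buffer="ggiugqgkty" (len 10), cursors c1@2 c4@2 c2@5 c3@7, authorship 14..2.3...
After op 3 (insert('v')): buffer="ggvviugvqgvkty" (len 14), cursors c1@4 c4@4 c2@8 c3@11, authorship 1414..22.33...
After op 4 (move_right): buffer="ggvviugvqgvkty" (len 14), cursors c1@5 c4@5 c2@9 c3@12, authorship 1414..22.33...
After op 5 (delete): buffer="ggvugvgvty" (len 10), cursors c1@3 c4@3 c2@6 c3@8, authorship 141.2233..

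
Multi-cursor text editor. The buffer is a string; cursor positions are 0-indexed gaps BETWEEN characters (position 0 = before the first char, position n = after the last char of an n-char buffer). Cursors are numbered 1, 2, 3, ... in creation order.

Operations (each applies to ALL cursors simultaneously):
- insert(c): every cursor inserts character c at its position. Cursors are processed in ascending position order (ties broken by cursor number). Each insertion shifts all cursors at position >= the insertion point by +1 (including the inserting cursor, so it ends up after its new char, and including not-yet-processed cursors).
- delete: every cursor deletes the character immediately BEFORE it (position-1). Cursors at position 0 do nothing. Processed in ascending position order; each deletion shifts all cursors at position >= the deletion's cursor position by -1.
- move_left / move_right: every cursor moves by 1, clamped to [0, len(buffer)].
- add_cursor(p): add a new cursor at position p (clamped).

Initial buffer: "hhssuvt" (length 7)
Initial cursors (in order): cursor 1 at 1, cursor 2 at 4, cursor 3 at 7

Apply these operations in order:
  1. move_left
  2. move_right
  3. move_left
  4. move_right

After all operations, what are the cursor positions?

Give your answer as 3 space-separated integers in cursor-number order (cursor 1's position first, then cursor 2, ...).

Answer: 1 4 7

Derivation:
After op 1 (move_left): buffer="hhssuvt" (len 7), cursors c1@0 c2@3 c3@6, authorship .......
After op 2 (move_right): buffer="hhssuvt" (len 7), cursors c1@1 c2@4 c3@7, authorship .......
After op 3 (move_left): buffer="hhssuvt" (len 7), cursors c1@0 c2@3 c3@6, authorship .......
After op 4 (move_right): buffer="hhssuvt" (len 7), cursors c1@1 c2@4 c3@7, authorship .......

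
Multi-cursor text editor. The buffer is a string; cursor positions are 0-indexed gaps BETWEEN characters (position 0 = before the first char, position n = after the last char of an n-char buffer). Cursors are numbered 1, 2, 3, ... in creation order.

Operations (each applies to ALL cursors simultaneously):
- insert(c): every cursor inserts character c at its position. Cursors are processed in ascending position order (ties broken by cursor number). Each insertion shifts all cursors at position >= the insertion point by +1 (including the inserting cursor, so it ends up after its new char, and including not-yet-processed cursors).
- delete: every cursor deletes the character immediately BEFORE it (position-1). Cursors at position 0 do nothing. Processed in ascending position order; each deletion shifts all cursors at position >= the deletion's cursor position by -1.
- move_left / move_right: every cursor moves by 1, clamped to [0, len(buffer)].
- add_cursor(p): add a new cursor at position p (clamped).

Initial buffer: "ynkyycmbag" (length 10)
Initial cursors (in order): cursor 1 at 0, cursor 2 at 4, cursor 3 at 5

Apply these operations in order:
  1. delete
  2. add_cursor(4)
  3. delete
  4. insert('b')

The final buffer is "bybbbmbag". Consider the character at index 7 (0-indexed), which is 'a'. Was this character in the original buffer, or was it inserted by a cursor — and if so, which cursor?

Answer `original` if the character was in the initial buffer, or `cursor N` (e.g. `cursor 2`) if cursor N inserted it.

After op 1 (delete): buffer="ynkcmbag" (len 8), cursors c1@0 c2@3 c3@3, authorship ........
After op 2 (add_cursor(4)): buffer="ynkcmbag" (len 8), cursors c1@0 c2@3 c3@3 c4@4, authorship ........
After op 3 (delete): buffer="ymbag" (len 5), cursors c1@0 c2@1 c3@1 c4@1, authorship .....
After op 4 (insert('b')): buffer="bybbbmbag" (len 9), cursors c1@1 c2@5 c3@5 c4@5, authorship 1.234....
Authorship (.=original, N=cursor N): 1 . 2 3 4 . . . .
Index 7: author = original

Answer: original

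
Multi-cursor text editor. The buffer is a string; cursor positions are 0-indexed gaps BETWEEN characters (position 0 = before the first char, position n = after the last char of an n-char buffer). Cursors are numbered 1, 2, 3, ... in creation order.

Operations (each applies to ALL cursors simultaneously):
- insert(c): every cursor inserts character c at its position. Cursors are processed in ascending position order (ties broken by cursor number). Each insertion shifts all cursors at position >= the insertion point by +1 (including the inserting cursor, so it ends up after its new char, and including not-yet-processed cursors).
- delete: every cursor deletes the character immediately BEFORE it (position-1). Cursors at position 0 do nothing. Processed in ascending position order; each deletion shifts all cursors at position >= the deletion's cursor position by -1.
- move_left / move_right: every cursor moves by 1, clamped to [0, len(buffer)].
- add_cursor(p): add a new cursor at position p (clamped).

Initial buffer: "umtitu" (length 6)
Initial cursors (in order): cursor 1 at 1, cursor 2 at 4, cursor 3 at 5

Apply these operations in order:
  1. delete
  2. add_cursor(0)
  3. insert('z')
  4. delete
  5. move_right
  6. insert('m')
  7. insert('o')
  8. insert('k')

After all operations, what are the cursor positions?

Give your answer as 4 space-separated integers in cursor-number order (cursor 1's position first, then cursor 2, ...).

Answer: 7 15 15 7

Derivation:
After op 1 (delete): buffer="mtu" (len 3), cursors c1@0 c2@2 c3@2, authorship ...
After op 2 (add_cursor(0)): buffer="mtu" (len 3), cursors c1@0 c4@0 c2@2 c3@2, authorship ...
After op 3 (insert('z')): buffer="zzmtzzu" (len 7), cursors c1@2 c4@2 c2@6 c3@6, authorship 14..23.
After op 4 (delete): buffer="mtu" (len 3), cursors c1@0 c4@0 c2@2 c3@2, authorship ...
After op 5 (move_right): buffer="mtu" (len 3), cursors c1@1 c4@1 c2@3 c3@3, authorship ...
After op 6 (insert('m')): buffer="mmmtumm" (len 7), cursors c1@3 c4@3 c2@7 c3@7, authorship .14..23
After op 7 (insert('o')): buffer="mmmootummoo" (len 11), cursors c1@5 c4@5 c2@11 c3@11, authorship .1414..2323
After op 8 (insert('k')): buffer="mmmookktummookk" (len 15), cursors c1@7 c4@7 c2@15 c3@15, authorship .141414..232323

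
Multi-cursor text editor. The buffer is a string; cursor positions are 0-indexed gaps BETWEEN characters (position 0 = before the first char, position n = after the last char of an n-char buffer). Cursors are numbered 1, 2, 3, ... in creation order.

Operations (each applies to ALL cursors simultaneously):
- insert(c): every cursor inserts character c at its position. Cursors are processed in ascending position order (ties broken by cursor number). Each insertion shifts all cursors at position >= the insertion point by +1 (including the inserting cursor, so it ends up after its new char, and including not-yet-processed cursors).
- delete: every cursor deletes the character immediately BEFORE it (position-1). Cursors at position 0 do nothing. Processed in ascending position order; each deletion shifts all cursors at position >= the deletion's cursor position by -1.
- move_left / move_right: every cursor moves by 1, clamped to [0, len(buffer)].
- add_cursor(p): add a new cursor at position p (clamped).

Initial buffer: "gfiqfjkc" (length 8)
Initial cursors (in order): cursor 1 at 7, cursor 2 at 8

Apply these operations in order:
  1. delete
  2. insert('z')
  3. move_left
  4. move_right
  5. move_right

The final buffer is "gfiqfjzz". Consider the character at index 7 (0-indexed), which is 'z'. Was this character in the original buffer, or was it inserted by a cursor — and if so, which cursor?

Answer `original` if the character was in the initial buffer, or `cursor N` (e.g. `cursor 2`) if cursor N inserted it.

Answer: cursor 2

Derivation:
After op 1 (delete): buffer="gfiqfj" (len 6), cursors c1@6 c2@6, authorship ......
After op 2 (insert('z')): buffer="gfiqfjzz" (len 8), cursors c1@8 c2@8, authorship ......12
After op 3 (move_left): buffer="gfiqfjzz" (len 8), cursors c1@7 c2@7, authorship ......12
After op 4 (move_right): buffer="gfiqfjzz" (len 8), cursors c1@8 c2@8, authorship ......12
After op 5 (move_right): buffer="gfiqfjzz" (len 8), cursors c1@8 c2@8, authorship ......12
Authorship (.=original, N=cursor N): . . . . . . 1 2
Index 7: author = 2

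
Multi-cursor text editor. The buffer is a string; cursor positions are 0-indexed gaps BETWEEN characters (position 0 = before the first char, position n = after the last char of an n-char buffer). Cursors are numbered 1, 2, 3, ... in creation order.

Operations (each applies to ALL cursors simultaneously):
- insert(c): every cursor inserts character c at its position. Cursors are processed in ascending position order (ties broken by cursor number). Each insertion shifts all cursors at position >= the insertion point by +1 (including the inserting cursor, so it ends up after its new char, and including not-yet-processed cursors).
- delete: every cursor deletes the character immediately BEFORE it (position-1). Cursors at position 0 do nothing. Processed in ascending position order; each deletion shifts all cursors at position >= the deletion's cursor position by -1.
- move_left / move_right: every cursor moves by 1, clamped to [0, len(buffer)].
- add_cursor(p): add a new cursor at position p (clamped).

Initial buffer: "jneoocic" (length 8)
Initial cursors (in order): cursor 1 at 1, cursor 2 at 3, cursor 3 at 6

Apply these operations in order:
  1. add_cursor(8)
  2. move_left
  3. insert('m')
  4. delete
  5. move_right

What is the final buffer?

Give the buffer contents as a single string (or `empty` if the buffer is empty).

Answer: jneoocic

Derivation:
After op 1 (add_cursor(8)): buffer="jneoocic" (len 8), cursors c1@1 c2@3 c3@6 c4@8, authorship ........
After op 2 (move_left): buffer="jneoocic" (len 8), cursors c1@0 c2@2 c3@5 c4@7, authorship ........
After op 3 (insert('m')): buffer="mjnmeoomcimc" (len 12), cursors c1@1 c2@4 c3@8 c4@11, authorship 1..2...3..4.
After op 4 (delete): buffer="jneoocic" (len 8), cursors c1@0 c2@2 c3@5 c4@7, authorship ........
After op 5 (move_right): buffer="jneoocic" (len 8), cursors c1@1 c2@3 c3@6 c4@8, authorship ........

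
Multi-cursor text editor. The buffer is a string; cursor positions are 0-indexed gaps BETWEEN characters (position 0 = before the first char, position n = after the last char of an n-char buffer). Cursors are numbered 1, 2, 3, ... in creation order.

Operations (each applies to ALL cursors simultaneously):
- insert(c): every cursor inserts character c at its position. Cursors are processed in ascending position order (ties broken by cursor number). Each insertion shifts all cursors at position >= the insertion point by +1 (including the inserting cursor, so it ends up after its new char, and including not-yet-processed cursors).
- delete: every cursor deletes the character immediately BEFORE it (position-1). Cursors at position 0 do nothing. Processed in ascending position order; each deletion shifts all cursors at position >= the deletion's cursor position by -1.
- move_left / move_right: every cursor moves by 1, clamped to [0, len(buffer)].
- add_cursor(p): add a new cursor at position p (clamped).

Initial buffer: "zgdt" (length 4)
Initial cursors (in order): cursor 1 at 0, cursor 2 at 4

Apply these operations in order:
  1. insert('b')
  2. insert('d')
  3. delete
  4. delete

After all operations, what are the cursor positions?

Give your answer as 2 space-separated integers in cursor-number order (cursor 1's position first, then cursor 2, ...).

Answer: 0 4

Derivation:
After op 1 (insert('b')): buffer="bzgdtb" (len 6), cursors c1@1 c2@6, authorship 1....2
After op 2 (insert('d')): buffer="bdzgdtbd" (len 8), cursors c1@2 c2@8, authorship 11....22
After op 3 (delete): buffer="bzgdtb" (len 6), cursors c1@1 c2@6, authorship 1....2
After op 4 (delete): buffer="zgdt" (len 4), cursors c1@0 c2@4, authorship ....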